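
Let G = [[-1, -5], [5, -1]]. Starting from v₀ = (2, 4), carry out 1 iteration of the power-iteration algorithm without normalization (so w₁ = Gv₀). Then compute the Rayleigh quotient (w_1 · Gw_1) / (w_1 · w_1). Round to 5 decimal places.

w1 = Gv₀ = ((-1)·2 + (-5)·4; 5·2 + (-1)·4) = (-22, 6)
Gw1 = (-8, -116)
w1·Gw1 = (-22)·(-8) + 6·(-116) = -520; w1·w1 = (-22)·(-22) + 6·6 = 520
λ ≈ -520/520 = -1.00000

λ ≈ -1.00000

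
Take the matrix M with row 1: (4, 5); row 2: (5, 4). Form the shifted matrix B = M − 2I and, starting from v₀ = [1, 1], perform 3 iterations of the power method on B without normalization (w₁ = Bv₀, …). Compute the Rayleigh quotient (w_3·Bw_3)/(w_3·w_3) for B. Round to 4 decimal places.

7.0000

B = M − 2I has rows (2, 5); (5, 2)
w1 = Bv₀ = (2·1 + 5·1; 5·1 + 2·1) = (7, 7)
w2 = Bw1 = (2·7 + 5·7; 5·7 + 2·7) = (49, 49)
w3 = Bw2 = (343, 343)
Bw3 = (2401, 2401)
w3·Bw3 = 1647086; w3·w3 = 235298; μ ≈ 1647086/235298 = 7.0000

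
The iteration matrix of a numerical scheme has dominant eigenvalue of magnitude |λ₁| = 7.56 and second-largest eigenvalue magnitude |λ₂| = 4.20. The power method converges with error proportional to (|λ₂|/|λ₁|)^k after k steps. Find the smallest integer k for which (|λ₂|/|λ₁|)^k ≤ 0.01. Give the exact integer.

8

|λ₂/λ₁| = 4.20/7.56 = 0.55556
Need k ≥ ln(0.01) / ln(0.55556) = -4.6052 / -0.5878 ≈ 7.835
Smallest integer k satisfying the bound: 8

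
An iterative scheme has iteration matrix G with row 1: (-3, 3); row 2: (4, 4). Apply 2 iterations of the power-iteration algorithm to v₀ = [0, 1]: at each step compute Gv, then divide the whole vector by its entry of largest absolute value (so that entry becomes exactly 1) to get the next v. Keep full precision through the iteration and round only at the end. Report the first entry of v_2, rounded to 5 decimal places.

0.10714

Gv0 = (3.000000, 4.000000); divide by 4.000000 → v1 = (0.750000, 1.000000)
Gv1 = (0.750000, 7.000000); divide by 7.000000 → v2 = (0.107143, 1.000000)
Requested entry of v2: 3/28 = 0.10714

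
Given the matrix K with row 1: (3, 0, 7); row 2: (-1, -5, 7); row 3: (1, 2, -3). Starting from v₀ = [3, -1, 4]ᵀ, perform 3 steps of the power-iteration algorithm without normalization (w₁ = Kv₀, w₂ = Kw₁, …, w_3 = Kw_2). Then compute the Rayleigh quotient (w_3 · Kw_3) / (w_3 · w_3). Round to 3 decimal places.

w1 = Kv₀ = (3·3 + 0·(-1) + 7·4; (-1)·3 + (-5)·(-1) + 7·4; 1·3 + 2·(-1) + (-3)·4) = (37, 30, -11)
w2 = Kw1 = (3·37 + 0·30 + 7·(-11); (-1)·37 + (-5)·30 + 7·(-11); 1·37 + 2·30 + (-3)·(-11)) = (34, -264, 130)
w3 = Kw2 = (1012, 2196, -884)
Kw3 = (-3152, -18180, 8056)
w3·Kw3 = 1012·(-3152) + 2196·(-18180) + (-884)·8056 = -50234608; w3·w3 = 1012·1012 + 2196·2196 + (-884)·(-884) = 6628016
λ ≈ -50234608/6628016 = -7.579

-7.579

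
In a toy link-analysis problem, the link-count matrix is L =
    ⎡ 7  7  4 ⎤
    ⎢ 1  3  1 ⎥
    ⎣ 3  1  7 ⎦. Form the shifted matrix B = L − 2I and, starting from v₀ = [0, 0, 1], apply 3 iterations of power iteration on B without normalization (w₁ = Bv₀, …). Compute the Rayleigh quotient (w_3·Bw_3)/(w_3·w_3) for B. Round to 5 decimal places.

9.38979

B = L − 2I has rows (5, 7, 4); (1, 1, 1); (3, 1, 5)
w1 = Bv₀ = (5·0 + 7·0 + 4·1; 1·0 + 1·0 + 1·1; 3·0 + 1·0 + 5·1) = (4, 1, 5)
w2 = Bw1 = (5·4 + 7·1 + 4·5; 1·4 + 1·1 + 1·5; 3·4 + 1·1 + 5·5) = (47, 10, 38)
w3 = Bw2 = (457, 95, 341)
Bw3 = (4314, 893, 3171)
w3·Bw3 = 3137644; w3·w3 = 334155; μ ≈ 3137644/334155 = 9.38979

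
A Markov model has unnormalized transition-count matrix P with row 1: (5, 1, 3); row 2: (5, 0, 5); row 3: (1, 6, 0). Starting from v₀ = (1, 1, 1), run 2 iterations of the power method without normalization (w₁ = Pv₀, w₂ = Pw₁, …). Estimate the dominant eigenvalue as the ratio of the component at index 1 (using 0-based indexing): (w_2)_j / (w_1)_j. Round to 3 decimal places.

w1 = Pv₀ = (9, 10, 7)
w2 = Pw1 = (76, 80, 69)
Ratio at component: 80 / 10 = 8.000

8.000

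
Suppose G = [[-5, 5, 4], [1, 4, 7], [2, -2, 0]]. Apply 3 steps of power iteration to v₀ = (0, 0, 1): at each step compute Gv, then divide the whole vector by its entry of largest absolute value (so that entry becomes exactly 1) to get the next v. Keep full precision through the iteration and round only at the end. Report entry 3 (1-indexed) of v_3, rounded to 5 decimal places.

Gv0 = (4.000000, 7.000000, 0.000000); divide by 7.000000 → v1 = (0.571429, 1.000000, 0.000000)
Gv1 = (2.142857, 4.571429, -0.857143); divide by 4.571429 → v2 = (0.468750, 1.000000, -0.187500)
Gv2 = (1.906250, 3.156250, -1.062500); divide by 3.156250 → v3 = (0.603960, 1.000000, -0.336634)
Requested entry of v3: -34/101 = -0.33663

-0.33663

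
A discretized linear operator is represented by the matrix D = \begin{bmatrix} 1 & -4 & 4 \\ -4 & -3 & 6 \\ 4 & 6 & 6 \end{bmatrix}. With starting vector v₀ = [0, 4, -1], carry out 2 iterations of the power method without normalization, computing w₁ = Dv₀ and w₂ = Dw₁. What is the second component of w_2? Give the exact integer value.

w1 = Dv₀ = (1·0 + (-4)·4 + 4·(-1); (-4)·0 + (-3)·4 + 6·(-1); 4·0 + 6·4 + 6·(-1)) = (-20, -18, 18)
w2 = Dw1 = (1·(-20) + (-4)·(-18) + 4·18; (-4)·(-20) + (-3)·(-18) + 6·18; 4·(-20) + 6·(-18) + 6·18) = (124, 242, -80)
The requested component of w2 is 242.

242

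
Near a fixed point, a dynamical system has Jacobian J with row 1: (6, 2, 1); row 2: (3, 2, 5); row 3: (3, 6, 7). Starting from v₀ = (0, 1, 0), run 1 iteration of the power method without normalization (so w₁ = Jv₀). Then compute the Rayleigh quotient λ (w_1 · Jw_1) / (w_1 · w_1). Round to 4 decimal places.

λ ≈ 11.0000

w1 = Jv₀ = (2, 2, 6)
Jw1 = (22, 40, 60)
w1·Jw1 = 2·22 + 2·40 + 6·60 = 484; w1·w1 = 2·2 + 2·2 + 6·6 = 44
λ ≈ 484/44 = 11.0000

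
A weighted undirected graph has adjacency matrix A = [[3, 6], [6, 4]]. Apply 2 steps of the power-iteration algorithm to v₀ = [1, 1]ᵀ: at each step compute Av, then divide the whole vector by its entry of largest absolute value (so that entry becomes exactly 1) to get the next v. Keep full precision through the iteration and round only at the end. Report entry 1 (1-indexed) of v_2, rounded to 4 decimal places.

0.9255

Av0 = (9.00000, 10.00000); divide by 10.00000 → v1 = (0.90000, 1.00000)
Av1 = (8.70000, 9.40000); divide by 9.40000 → v2 = (0.92553, 1.00000)
Requested entry of v2: 87/94 = 0.9255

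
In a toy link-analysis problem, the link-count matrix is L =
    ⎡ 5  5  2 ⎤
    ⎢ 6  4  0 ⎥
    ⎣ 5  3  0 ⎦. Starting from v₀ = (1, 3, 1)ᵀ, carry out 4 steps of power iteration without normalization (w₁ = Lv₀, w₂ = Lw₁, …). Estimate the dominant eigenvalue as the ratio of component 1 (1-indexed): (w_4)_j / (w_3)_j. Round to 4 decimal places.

w1 = Lv₀ = (5·1 + 5·3 + 2·1; 6·1 + 4·3 + 0·1; 5·1 + 3·3 + 0·1) = (22, 18, 14)
w2 = Lw1 = (5·22 + 5·18 + 2·14; 6·22 + 4·18 + 0·14; 5·22 + 3·18 + 0·14) = (228, 204, 164)
w3 = Lw2 = (2488, 2184, 1752)
w4 = Lw3 = (26864, 23664, 18992)
Ratio at component: 26864 / 2488 = 10.7974

λ ≈ 10.7974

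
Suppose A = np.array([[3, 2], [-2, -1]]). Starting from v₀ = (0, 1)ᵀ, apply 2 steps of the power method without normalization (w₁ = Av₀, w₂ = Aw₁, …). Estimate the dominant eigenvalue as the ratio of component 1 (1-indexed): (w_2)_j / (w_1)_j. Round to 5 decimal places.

λ ≈ 2.00000

w1 = Av₀ = (2, -1)
w2 = Aw1 = (4, -3)
Ratio at component: 4 / 2 = 2.00000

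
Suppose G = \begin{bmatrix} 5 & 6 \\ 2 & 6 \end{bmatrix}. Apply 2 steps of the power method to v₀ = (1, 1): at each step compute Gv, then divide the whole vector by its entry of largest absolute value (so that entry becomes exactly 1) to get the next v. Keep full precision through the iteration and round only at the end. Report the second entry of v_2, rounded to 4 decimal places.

0.6796

Gv0 = (11.00000, 8.00000); divide by 11.00000 → v1 = (1.00000, 0.72727)
Gv1 = (9.36364, 6.36364); divide by 9.36364 → v2 = (1.00000, 0.67961)
Requested entry of v2: 70/103 = 0.6796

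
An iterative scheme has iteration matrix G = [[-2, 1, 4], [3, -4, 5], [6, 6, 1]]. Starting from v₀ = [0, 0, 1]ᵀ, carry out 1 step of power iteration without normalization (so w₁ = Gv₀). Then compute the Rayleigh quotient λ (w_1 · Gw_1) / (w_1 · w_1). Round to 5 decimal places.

1.04762

w1 = Gv₀ = ((-2)·0 + 1·0 + 4·1; 3·0 + (-4)·0 + 5·1; 6·0 + 6·0 + 1·1) = (4, 5, 1)
Gw1 = (1, -3, 55)
w1·Gw1 = 4·1 + 5·(-3) + 1·55 = 44; w1·w1 = 4·4 + 5·5 + 1·1 = 42
λ ≈ 44/42 = 1.04762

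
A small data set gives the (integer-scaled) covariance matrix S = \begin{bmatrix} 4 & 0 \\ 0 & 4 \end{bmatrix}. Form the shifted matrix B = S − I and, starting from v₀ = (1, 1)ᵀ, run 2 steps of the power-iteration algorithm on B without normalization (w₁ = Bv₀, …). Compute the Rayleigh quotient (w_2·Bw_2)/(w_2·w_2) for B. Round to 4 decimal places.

B = S − I has rows (3, 0); (0, 3)
w1 = Bv₀ = (3·1 + 0·1; 0·1 + 3·1) = (3, 3)
w2 = Bw1 = (3·3 + 0·3; 0·3 + 3·3) = (9, 9)
Bw2 = (27, 27)
w2·Bw2 = 486; w2·w2 = 162; μ ≈ 486/162 = 3.0000

3.0000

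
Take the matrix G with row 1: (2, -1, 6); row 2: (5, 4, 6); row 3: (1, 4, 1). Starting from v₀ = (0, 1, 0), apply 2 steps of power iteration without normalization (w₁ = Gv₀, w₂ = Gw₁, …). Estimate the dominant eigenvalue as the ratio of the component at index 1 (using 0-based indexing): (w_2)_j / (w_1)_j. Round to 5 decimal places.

λ ≈ 8.75000

w1 = Gv₀ = (2·0 + (-1)·1 + 6·0; 5·0 + 4·1 + 6·0; 1·0 + 4·1 + 1·0) = (-1, 4, 4)
w2 = Gw1 = (2·(-1) + (-1)·4 + 6·4; 5·(-1) + 4·4 + 6·4; 1·(-1) + 4·4 + 1·4) = (18, 35, 19)
Ratio at component: 35 / 4 = 8.75000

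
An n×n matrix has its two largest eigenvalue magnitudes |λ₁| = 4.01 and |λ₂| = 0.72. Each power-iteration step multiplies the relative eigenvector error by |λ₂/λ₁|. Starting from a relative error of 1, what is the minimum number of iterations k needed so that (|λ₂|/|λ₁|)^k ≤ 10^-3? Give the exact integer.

5

|λ₂/λ₁| = 0.72/4.01 = 0.17955
Need k ≥ ln(10^-3) / ln(0.17955) = -6.9078 / -1.7173 ≈ 4.022
Smallest integer k satisfying the bound: 5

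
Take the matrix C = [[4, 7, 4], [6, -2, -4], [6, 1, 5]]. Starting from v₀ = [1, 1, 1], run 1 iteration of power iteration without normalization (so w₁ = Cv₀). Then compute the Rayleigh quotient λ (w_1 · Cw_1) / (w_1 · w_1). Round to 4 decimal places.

w1 = Cv₀ = (15, 0, 12)
Cw1 = (108, 42, 150)
w1·Cw1 = 15·108 + 0·42 + 12·150 = 3420; w1·w1 = 15·15 + 0·0 + 12·12 = 369
λ ≈ 3420/369 = 9.2683

λ ≈ 9.2683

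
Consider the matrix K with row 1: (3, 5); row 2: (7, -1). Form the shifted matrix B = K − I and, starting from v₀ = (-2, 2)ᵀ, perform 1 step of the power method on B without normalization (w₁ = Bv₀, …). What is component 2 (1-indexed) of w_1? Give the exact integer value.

-18

B = K − I has rows (2, 5); (7, -2)
w1 = Bv₀ = (2·(-2) + 5·2; 7·(-2) + (-2)·2) = (6, -18)
Requested component of w1: -18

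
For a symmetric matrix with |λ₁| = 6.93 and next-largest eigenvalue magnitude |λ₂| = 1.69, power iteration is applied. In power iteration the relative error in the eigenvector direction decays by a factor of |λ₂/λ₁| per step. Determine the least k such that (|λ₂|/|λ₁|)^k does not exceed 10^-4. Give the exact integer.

|λ₂/λ₁| = 1.69/6.93 = 0.24387
Need k ≥ ln(10^-4) / ln(0.24387) = -9.2103 / -1.4111 ≈ 6.527
Smallest integer k satisfying the bound: 7

7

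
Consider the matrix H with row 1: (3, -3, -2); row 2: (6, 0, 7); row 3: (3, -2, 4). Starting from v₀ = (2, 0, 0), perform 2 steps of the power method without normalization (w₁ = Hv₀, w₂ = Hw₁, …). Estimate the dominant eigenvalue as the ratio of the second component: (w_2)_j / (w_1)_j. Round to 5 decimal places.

6.50000

w1 = Hv₀ = (6, 12, 6)
w2 = Hw1 = (-30, 78, 18)
Ratio at component: 78 / 12 = 6.50000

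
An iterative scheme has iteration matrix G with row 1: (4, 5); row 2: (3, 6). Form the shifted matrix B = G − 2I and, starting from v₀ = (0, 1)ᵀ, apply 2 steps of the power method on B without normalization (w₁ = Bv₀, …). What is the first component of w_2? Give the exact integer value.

B = G − 2I has rows (2, 5); (3, 4)
w1 = Bv₀ = (2·0 + 5·1; 3·0 + 4·1) = (5, 4)
w2 = Bw1 = (2·5 + 5·4; 3·5 + 4·4) = (30, 31)
Requested component of w2: 30

30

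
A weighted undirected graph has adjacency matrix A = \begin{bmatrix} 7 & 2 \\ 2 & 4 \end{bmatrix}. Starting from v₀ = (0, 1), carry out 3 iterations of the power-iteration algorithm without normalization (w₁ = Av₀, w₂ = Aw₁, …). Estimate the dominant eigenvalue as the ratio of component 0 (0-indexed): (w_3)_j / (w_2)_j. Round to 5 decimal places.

w1 = Av₀ = (7·0 + 2·1; 2·0 + 4·1) = (2, 4)
w2 = Aw1 = (7·2 + 2·4; 2·2 + 4·4) = (22, 20)
w3 = Aw2 = (194, 124)
Ratio at component: 194 / 22 = 8.81818

λ ≈ 8.81818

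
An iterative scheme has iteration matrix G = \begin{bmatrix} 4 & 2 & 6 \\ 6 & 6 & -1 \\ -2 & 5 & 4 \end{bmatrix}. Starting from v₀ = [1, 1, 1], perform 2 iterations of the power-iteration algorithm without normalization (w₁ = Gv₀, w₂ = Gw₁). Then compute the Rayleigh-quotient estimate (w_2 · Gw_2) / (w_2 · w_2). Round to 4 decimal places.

λ ≈ 10.2992

w1 = Gv₀ = (12, 11, 7)
w2 = Gw1 = (112, 131, 59)
Gw2 = (1064, 1399, 667)
w2·Gw2 = 112·1064 + 131·1399 + 59·667 = 341790; w2·w2 = 112·112 + 131·131 + 59·59 = 33186
λ ≈ 341790/33186 = 10.2992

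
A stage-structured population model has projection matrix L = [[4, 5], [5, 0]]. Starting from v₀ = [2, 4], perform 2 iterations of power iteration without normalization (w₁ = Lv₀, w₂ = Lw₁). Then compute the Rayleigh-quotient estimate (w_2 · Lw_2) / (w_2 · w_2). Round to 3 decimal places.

w1 = Lv₀ = (4·2 + 5·4; 5·2 + 0·4) = (28, 10)
w2 = Lw1 = (4·28 + 5·10; 5·28 + 0·10) = (162, 140)
Lw2 = (1348, 810)
w2·Lw2 = 162·1348 + 140·810 = 331776; w2·w2 = 162·162 + 140·140 = 45844
λ ≈ 331776/45844 = 7.237

7.237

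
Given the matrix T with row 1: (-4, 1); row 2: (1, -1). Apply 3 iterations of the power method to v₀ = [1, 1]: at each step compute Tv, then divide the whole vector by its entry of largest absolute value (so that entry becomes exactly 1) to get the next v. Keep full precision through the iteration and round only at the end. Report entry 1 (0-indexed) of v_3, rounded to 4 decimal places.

Tv0 = (-3.00000, 0.00000); divide by -3.00000 → v1 = (1.00000, 0.00000)
Tv1 = (-4.00000, 1.00000); divide by -4.00000 → v2 = (1.00000, -0.25000)
Tv2 = (-4.25000, 1.25000); divide by -4.25000 → v3 = (1.00000, -0.29412)
Requested entry of v3: 15/-51 = -0.2941

-0.2941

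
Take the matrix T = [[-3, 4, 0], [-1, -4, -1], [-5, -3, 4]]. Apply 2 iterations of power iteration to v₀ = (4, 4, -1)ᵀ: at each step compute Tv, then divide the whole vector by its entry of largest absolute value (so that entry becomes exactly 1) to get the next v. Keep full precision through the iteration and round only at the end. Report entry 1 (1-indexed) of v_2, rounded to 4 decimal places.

-0.8148

Tv0 = (4.00000, -19.00000, -36.00000); divide by -36.00000 → v1 = (-0.11111, 0.52778, 1.00000)
Tv1 = (2.44444, -3.00000, 2.97222); divide by -3.00000 → v2 = (-0.81481, 1.00000, -0.99074)
Requested entry of v2: -88/108 = -0.8148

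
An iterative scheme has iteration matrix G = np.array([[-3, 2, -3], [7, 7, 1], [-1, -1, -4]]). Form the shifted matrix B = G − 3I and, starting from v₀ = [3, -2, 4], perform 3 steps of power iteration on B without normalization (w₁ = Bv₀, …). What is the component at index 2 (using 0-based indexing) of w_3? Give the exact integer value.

B = G − 3I has rows (-6, 2, -3); (7, 4, 1); (-1, -1, -7)
w1 = Bv₀ = ((-6)·3 + 2·(-2) + (-3)·4; 7·3 + 4·(-2) + 1·4; (-1)·3 + (-1)·(-2) + (-7)·4) = (-34, 17, -29)
w2 = Bw1 = ((-6)·(-34) + 2·17 + (-3)·(-29); 7·(-34) + 4·17 + 1·(-29); (-1)·(-34) + (-1)·17 + (-7)·(-29)) = (325, -199, 220)
w3 = Bw2 = (-3008, 1699, -1666)
Requested component of w3: -1666

-1666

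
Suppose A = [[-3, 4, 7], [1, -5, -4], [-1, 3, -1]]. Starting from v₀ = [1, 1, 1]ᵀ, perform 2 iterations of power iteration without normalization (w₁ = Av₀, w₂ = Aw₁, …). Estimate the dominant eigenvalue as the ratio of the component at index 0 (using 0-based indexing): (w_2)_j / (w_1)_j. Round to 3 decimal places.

λ ≈ -6.125

w1 = Av₀ = ((-3)·1 + 4·1 + 7·1; 1·1 + (-5)·1 + (-4)·1; (-1)·1 + 3·1 + (-1)·1) = (8, -8, 1)
w2 = Aw1 = ((-3)·8 + 4·(-8) + 7·1; 1·8 + (-5)·(-8) + (-4)·1; (-1)·8 + 3·(-8) + (-1)·1) = (-49, 44, -33)
Ratio at component: -49 / 8 = -6.125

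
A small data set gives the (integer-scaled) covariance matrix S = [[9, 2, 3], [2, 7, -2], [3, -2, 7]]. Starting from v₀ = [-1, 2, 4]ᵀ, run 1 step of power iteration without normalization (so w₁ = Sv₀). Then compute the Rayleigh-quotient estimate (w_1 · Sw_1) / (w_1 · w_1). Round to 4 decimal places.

8.4941

w1 = Sv₀ = (7, 4, 21)
Sw1 = (134, 0, 160)
w1·Sw1 = 7·134 + 4·0 + 21·160 = 4298; w1·w1 = 7·7 + 4·4 + 21·21 = 506
λ ≈ 4298/506 = 8.4941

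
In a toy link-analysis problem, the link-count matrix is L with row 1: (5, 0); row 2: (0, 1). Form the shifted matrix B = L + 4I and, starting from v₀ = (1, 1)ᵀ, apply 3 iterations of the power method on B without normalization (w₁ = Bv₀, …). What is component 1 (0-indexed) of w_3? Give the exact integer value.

125

B = L + 4I has rows (9, 0); (0, 5)
w1 = Bv₀ = (9, 5)
w2 = Bw1 = (81, 25)
w3 = Bw2 = (729, 125)
Requested component of w3: 125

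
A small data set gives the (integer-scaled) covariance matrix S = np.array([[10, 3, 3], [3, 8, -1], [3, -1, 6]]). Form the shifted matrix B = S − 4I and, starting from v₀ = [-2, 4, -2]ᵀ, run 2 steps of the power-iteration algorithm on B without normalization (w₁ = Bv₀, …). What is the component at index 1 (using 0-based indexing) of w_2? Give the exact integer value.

B = S − 4I has rows (6, 3, 3); (3, 4, -1); (3, -1, 2)
w1 = Bv₀ = (6·(-2) + 3·4 + 3·(-2); 3·(-2) + 4·4 + (-1)·(-2); 3·(-2) + (-1)·4 + 2·(-2)) = (-6, 12, -14)
w2 = Bw1 = (6·(-6) + 3·12 + 3·(-14); 3·(-6) + 4·12 + (-1)·(-14); 3·(-6) + (-1)·12 + 2·(-14)) = (-42, 44, -58)
Requested component of w2: 44

44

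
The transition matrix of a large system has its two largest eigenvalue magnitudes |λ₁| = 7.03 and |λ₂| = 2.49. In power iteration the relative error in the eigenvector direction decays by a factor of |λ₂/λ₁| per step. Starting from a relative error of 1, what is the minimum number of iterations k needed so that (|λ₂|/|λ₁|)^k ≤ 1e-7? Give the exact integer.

16

|λ₂/λ₁| = 2.49/7.03 = 0.35420
Need k ≥ ln(1e-7) / ln(0.35420) = -16.1181 / -1.0379 ≈ 15.529
Smallest integer k satisfying the bound: 16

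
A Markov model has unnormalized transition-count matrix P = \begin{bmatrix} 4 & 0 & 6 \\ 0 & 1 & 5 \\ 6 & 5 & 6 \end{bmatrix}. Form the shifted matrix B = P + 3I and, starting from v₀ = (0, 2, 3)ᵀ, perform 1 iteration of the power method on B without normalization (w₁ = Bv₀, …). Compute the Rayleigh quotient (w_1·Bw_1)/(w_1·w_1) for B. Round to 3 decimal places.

14.945

B = P + 3I has rows (7, 0, 6); (0, 4, 5); (6, 5, 9)
w1 = Bv₀ = (7·0 + 0·2 + 6·3; 0·0 + 4·2 + 5·3; 6·0 + 5·2 + 9·3) = (18, 23, 37)
Bw1 = (348, 277, 556)
w1·Bw1 = 33207; w1·w1 = 2222; μ ≈ 33207/2222 = 14.945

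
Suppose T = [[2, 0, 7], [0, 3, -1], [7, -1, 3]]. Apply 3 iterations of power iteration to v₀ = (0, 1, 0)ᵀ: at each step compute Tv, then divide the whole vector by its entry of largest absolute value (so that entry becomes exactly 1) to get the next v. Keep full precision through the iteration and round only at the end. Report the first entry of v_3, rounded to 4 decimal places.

Tv0 = (0.00000, 3.00000, -1.00000); divide by 3.00000 → v1 = (0.00000, 1.00000, -0.33333)
Tv1 = (-2.33333, 3.33333, -2.00000); divide by 3.33333 → v2 = (-0.70000, 1.00000, -0.60000)
Tv2 = (-5.60000, 3.60000, -7.70000); divide by -7.70000 → v3 = (0.72727, -0.46753, 1.00000)
Requested entry of v3: -56/-77 = 0.7273

0.7273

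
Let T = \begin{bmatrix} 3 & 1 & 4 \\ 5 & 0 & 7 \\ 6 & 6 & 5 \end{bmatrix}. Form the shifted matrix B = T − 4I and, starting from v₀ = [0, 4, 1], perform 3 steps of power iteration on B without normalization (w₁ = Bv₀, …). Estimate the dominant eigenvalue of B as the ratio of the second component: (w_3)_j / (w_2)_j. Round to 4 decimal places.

μ ≈ -1.8167

B = T − 4I has rows (-1, 1, 4); (5, -4, 7); (6, 6, 1)
w1 = Bv₀ = ((-1)·0 + 1·4 + 4·1; 5·0 + (-4)·4 + 7·1; 6·0 + 6·4 + 1·1) = (8, -9, 25)
w2 = Bw1 = ((-1)·8 + 1·(-9) + 4·25; 5·8 + (-4)·(-9) + 7·25; 6·8 + 6·(-9) + 1·25) = (83, 251, 19)
w3 = Bw2 = (244, -456, 2023)
Ratio: -456/251 = -1.8167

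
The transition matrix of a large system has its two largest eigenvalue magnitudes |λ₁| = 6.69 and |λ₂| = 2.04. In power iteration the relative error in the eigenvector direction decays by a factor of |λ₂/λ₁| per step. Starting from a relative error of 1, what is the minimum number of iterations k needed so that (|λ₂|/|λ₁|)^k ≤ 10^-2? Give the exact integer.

4

|λ₂/λ₁| = 2.04/6.69 = 0.30493
Need k ≥ ln(10^-2) / ln(0.30493) = -4.6052 / -1.1877 ≈ 3.878
Smallest integer k satisfying the bound: 4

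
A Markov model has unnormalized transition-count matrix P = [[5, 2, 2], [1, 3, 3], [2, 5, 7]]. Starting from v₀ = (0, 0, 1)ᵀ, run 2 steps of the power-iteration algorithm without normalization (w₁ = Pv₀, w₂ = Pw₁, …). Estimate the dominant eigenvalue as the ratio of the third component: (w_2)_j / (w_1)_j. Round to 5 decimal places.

w1 = Pv₀ = (5·0 + 2·0 + 2·1; 1·0 + 3·0 + 3·1; 2·0 + 5·0 + 7·1) = (2, 3, 7)
w2 = Pw1 = (5·2 + 2·3 + 2·7; 1·2 + 3·3 + 3·7; 2·2 + 5·3 + 7·7) = (30, 32, 68)
Ratio at component: 68 / 7 = 9.71429

λ ≈ 9.71429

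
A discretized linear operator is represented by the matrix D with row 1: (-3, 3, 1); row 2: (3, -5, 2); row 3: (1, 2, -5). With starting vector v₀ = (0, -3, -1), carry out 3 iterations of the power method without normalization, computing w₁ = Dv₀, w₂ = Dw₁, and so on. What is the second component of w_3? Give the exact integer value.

w1 = Dv₀ = (-10, 13, -1)
w2 = Dw1 = (68, -97, 21)
w3 = Dw2 = (-474, 731, -231)
The requested component of w3 is 731.

731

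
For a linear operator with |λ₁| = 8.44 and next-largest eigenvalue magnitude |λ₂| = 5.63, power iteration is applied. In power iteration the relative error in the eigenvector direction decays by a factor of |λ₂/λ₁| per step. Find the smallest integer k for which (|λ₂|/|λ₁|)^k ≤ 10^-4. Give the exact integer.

|λ₂/λ₁| = 5.63/8.44 = 0.66706
Need k ≥ ln(10^-4) / ln(0.66706) = -9.2103 / -0.4049 ≈ 22.749
Smallest integer k satisfying the bound: 23

23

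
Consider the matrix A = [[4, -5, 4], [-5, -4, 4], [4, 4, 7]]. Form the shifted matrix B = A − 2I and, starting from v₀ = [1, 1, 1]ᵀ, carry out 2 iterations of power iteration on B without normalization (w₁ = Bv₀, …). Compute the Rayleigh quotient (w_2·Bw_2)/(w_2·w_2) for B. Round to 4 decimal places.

B = A − 2I has rows (2, -5, 4); (-5, -6, 4); (4, 4, 5)
w1 = Bv₀ = (2·1 + (-5)·1 + 4·1; (-5)·1 + (-6)·1 + 4·1; 4·1 + 4·1 + 5·1) = (1, -7, 13)
w2 = Bw1 = (2·1 + (-5)·(-7) + 4·13; (-5)·1 + (-6)·(-7) + 4·13; 4·1 + 4·(-7) + 5·13) = (89, 89, 41)
Bw2 = (-103, -815, 917)
w2·Bw2 = -44105; w2·w2 = 17523; μ ≈ -44105/17523 = -2.5170

-2.5170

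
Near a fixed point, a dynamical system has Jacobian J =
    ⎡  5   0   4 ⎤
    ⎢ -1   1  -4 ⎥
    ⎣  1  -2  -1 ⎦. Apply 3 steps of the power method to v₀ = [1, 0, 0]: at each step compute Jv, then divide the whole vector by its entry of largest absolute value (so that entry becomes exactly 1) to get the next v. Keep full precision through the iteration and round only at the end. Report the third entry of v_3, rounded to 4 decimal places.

0.2544

Jv0 = (5.00000, -1.00000, 1.00000); divide by 5.00000 → v1 = (1.00000, -0.20000, 0.20000)
Jv1 = (5.80000, -2.00000, 1.20000); divide by 5.80000 → v2 = (1.00000, -0.34483, 0.20690)
Jv2 = (5.82759, -2.17241, 1.48276); divide by 5.82759 → v3 = (1.00000, -0.37278, 0.25444)
Requested entry of v3: 43/169 = 0.2544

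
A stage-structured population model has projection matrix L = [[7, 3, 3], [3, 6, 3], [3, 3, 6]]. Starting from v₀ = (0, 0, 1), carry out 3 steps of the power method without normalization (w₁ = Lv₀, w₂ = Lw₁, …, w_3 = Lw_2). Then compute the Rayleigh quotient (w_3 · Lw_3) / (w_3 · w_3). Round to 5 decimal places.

w1 = Lv₀ = (7·0 + 3·0 + 3·1; 3·0 + 6·0 + 3·1; 3·0 + 3·0 + 6·1) = (3, 3, 6)
w2 = Lw1 = (7·3 + 3·3 + 3·6; 3·3 + 6·3 + 3·6; 3·3 + 3·3 + 6·6) = (48, 45, 54)
w3 = Lw2 = (633, 576, 603)
Lw3 = (7968, 7164, 7245)
w3·Lw3 = 633·7968 + 576·7164 + 603·7245 = 13538943; w3·w3 = 633·633 + 576·576 + 603·603 = 1096074
λ ≈ 13538943/1096074 = 12.35222

12.35222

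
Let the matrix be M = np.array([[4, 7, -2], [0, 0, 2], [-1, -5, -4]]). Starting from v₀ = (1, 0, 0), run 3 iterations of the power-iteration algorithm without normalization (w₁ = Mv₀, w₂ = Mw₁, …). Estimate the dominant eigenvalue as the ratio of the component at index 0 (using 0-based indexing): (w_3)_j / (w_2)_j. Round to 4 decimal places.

w1 = Mv₀ = (4·1 + 7·0 + (-2)·0; 0·1 + 0·0 + 2·0; (-1)·1 + (-5)·0 + (-4)·0) = (4, 0, -1)
w2 = Mw1 = (4·4 + 7·0 + (-2)·(-1); 0·4 + 0·0 + 2·(-1); (-1)·4 + (-5)·0 + (-4)·(-1)) = (18, -2, 0)
w3 = Mw2 = (58, 0, -8)
Ratio at component: 58 / 18 = 3.2222

λ ≈ 3.2222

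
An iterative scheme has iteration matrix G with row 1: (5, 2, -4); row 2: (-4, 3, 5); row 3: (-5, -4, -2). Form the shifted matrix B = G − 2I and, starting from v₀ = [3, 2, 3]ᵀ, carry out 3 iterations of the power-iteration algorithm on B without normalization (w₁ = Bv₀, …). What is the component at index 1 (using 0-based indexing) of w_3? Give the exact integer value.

-211

B = G − 2I has rows (3, 2, -4); (-4, 1, 5); (-5, -4, -4)
w1 = Bv₀ = (1, 5, -35)
w2 = Bw1 = (153, -174, 115)
w3 = Bw2 = (-349, -211, -529)
Requested component of w3: -211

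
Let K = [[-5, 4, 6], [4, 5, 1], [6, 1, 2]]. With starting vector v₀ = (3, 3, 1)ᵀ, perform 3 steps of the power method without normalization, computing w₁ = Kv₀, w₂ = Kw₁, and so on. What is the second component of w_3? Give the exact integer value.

1907

w1 = Kv₀ = ((-5)·3 + 4·3 + 6·1; 4·3 + 5·3 + 1·1; 6·3 + 1·3 + 2·1) = (3, 28, 23)
w2 = Kw1 = ((-5)·3 + 4·28 + 6·23; 4·3 + 5·28 + 1·23; 6·3 + 1·28 + 2·23) = (235, 175, 92)
w3 = Kw2 = (77, 1907, 1769)
The requested component of w3 is 1907.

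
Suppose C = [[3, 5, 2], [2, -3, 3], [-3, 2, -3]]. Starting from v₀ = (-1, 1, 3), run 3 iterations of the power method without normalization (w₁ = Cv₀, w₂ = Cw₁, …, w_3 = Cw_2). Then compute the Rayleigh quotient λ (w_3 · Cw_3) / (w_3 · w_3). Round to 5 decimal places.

w1 = Cv₀ = (8, 4, -4)
w2 = Cw1 = (36, -8, -4)
w3 = Cw2 = (60, 84, -112)
Cw3 = (376, -468, 324)
w3·Cw3 = 60·376 + 84·(-468) + (-112)·324 = -53040; w3·w3 = 60·60 + 84·84 + (-112)·(-112) = 23200
λ ≈ -53040/23200 = -2.28621

λ ≈ -2.28621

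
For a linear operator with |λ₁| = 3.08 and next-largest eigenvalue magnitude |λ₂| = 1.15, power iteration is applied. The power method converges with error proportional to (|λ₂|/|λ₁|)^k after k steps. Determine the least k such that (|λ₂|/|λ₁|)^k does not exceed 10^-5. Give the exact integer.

|λ₂/λ₁| = 1.15/3.08 = 0.37338
Need k ≥ ln(10^-5) / ln(0.37338) = -11.5129 / -0.9852 ≈ 11.686
Smallest integer k satisfying the bound: 12

12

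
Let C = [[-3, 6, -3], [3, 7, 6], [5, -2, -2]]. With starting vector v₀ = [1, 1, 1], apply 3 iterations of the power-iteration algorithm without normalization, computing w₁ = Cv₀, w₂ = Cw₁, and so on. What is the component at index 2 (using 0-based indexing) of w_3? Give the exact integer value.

w1 = Cv₀ = (0, 16, 1)
w2 = Cw1 = (93, 118, -34)
w3 = Cw2 = (531, 901, 297)
The requested component of w3 is 297.

297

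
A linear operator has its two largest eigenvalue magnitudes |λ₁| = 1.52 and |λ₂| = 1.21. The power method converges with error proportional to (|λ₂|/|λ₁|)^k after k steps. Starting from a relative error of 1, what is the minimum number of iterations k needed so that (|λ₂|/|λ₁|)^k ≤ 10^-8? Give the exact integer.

81

|λ₂/λ₁| = 1.21/1.52 = 0.79605
Need k ≥ ln(10^-8) / ln(0.79605) = -18.4207 / -0.2281 ≈ 80.761
Smallest integer k satisfying the bound: 81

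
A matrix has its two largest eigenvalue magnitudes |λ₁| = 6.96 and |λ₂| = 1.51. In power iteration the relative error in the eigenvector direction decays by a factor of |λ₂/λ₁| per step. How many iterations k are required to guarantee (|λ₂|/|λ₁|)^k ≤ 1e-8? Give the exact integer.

13

|λ₂/λ₁| = 1.51/6.96 = 0.21695
Need k ≥ ln(1e-8) / ln(0.21695) = -18.4207 / -1.5281 ≈ 12.055
Smallest integer k satisfying the bound: 13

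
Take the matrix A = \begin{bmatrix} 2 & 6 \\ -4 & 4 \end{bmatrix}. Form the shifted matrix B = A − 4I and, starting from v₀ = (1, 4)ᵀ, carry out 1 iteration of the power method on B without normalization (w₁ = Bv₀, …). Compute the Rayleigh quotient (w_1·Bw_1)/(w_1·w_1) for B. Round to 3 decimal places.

-2.288

B = A − 4I has rows (-2, 6); (-4, 0)
w1 = Bv₀ = ((-2)·1 + 6·4; (-4)·1 + 0·4) = (22, -4)
Bw1 = (-68, -88)
w1·Bw1 = -1144; w1·w1 = 500; μ ≈ -1144/500 = -2.288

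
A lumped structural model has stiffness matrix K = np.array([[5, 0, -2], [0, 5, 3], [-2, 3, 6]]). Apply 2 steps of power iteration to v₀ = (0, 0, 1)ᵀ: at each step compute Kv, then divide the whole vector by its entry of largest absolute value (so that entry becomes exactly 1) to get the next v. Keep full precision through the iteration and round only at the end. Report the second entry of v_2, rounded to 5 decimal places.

0.67347

Kv0 = (-2.000000, 3.000000, 6.000000); divide by 6.000000 → v1 = (-0.333333, 0.500000, 1.000000)
Kv1 = (-3.666667, 5.500000, 8.166667); divide by 8.166667 → v2 = (-0.448980, 0.673469, 1.000000)
Requested entry of v2: 33/49 = 0.67347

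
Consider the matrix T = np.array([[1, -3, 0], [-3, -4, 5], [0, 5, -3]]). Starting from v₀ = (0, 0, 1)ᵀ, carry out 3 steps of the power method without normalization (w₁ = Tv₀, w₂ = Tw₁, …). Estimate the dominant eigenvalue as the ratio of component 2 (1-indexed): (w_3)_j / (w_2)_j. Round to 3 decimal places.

w1 = Tv₀ = (0, 5, -3)
w2 = Tw1 = (-15, -35, 34)
w3 = Tw2 = (90, 355, -277)
Ratio at component: 355 / -35 = -10.143

λ ≈ -10.143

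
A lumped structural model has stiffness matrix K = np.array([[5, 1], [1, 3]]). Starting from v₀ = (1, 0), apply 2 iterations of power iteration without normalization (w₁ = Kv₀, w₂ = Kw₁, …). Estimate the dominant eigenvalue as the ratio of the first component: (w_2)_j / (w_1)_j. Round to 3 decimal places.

w1 = Kv₀ = (5·1 + 1·0; 1·1 + 3·0) = (5, 1)
w2 = Kw1 = (5·5 + 1·1; 1·5 + 3·1) = (26, 8)
Ratio at component: 26 / 5 = 5.200

5.200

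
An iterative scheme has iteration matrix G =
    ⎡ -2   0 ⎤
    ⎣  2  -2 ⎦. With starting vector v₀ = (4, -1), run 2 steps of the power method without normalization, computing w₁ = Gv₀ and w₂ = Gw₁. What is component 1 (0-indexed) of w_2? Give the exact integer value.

-36

w1 = Gv₀ = (-8, 10)
w2 = Gw1 = (16, -36)
The requested component of w2 is -36.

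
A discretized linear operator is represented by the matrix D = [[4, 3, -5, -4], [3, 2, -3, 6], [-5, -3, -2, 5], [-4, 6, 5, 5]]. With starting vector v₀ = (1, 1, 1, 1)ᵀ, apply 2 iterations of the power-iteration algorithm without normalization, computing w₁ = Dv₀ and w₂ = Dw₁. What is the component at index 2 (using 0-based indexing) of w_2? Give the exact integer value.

w1 = Dv₀ = (4·1 + 3·1 + (-5)·1 + (-4)·1; 3·1 + 2·1 + (-3)·1 + 6·1; (-5)·1 + (-3)·1 + (-2)·1 + 5·1; (-4)·1 + 6·1 + 5·1 + 5·1) = (-2, 8, -5, 12)
w2 = Dw1 = (4·(-2) + 3·8 + (-5)·(-5) + (-4)·12; 3·(-2) + 2·8 + (-3)·(-5) + 6·12; (-5)·(-2) + (-3)·8 + (-2)·(-5) + 5·12; (-4)·(-2) + 6·8 + 5·(-5) + 5·12) = (-7, 97, 56, 91)
The requested component of w2 is 56.

56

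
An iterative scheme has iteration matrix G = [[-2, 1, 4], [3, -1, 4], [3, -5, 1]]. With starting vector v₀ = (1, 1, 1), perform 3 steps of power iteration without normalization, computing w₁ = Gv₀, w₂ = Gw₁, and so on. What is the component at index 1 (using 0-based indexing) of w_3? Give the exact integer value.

w1 = Gv₀ = ((-2)·1 + 1·1 + 4·1; 3·1 + (-1)·1 + 4·1; 3·1 + (-5)·1 + 1·1) = (3, 6, -1)
w2 = Gw1 = ((-2)·3 + 1·6 + 4·(-1); 3·3 + (-1)·6 + 4·(-1); 3·3 + (-5)·6 + 1·(-1)) = (-4, -1, -22)
w3 = Gw2 = (-81, -99, -29)
The requested component of w3 is -99.

-99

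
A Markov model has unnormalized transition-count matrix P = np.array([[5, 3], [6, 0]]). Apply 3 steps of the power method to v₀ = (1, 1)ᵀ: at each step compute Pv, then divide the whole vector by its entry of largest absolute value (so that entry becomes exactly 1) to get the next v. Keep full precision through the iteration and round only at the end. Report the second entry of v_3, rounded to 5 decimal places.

0.80184

Pv0 = (8.000000, 6.000000); divide by 8.000000 → v1 = (1.000000, 0.750000)
Pv1 = (7.250000, 6.000000); divide by 7.250000 → v2 = (1.000000, 0.827586)
Pv2 = (7.482759, 6.000000); divide by 7.482759 → v3 = (1.000000, 0.801843)
Requested entry of v3: 348/434 = 0.80184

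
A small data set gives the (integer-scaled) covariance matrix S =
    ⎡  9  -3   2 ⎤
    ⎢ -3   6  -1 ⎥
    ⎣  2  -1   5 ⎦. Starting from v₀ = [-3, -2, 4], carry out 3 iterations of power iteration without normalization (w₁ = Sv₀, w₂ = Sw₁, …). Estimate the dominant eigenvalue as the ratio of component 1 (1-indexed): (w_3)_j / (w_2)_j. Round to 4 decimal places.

λ ≈ 6.2031

w1 = Sv₀ = (-13, -7, 16)
w2 = Sw1 = (-64, -19, 61)
w3 = Sw2 = (-397, 17, 196)
Ratio at component: -397 / -64 = 6.2031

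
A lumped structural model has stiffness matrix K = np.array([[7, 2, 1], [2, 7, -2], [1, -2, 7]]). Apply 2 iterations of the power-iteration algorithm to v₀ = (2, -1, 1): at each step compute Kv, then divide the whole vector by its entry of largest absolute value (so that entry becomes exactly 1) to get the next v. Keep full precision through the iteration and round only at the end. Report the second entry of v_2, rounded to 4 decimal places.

-0.3100

Kv0 = (13.00000, -5.00000, 11.00000); divide by 13.00000 → v1 = (1.00000, -0.38462, 0.84615)
Kv1 = (7.07692, -2.38462, 7.69231); divide by 7.69231 → v2 = (0.92000, -0.31000, 1.00000)
Requested entry of v2: -31/100 = -0.3100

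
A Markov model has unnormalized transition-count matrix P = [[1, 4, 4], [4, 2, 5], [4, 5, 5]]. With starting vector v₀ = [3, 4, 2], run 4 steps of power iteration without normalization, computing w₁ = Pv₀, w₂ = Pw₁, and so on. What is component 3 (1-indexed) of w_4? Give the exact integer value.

w1 = Pv₀ = (1·3 + 4·4 + 4·2; 4·3 + 2·4 + 5·2; 4·3 + 5·4 + 5·2) = (27, 30, 42)
w2 = Pw1 = (1·27 + 4·30 + 4·42; 4·27 + 2·30 + 5·42; 4·27 + 5·30 + 5·42) = (315, 378, 468)
w3 = Pw2 = (3699, 4356, 5490)
w4 = Pw3 = (43083, 50958, 64026)
The requested component of w4 is 64026.

64026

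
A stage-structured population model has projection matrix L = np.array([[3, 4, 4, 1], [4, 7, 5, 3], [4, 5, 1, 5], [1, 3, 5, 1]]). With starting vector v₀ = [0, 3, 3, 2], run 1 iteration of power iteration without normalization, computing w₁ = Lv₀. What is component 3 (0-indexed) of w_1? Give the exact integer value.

26

w1 = Lv₀ = (3·0 + 4·3 + 4·3 + 1·2; 4·0 + 7·3 + 5·3 + 3·2; 4·0 + 5·3 + 1·3 + 5·2; 1·0 + 3·3 + 5·3 + 1·2) = (26, 42, 28, 26)
The requested component of w1 is 26.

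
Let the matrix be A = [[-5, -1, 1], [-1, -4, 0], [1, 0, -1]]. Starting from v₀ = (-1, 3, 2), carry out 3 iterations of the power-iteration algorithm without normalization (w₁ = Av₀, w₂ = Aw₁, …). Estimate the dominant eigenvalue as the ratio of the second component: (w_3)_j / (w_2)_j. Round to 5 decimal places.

λ ≈ -3.70000

w1 = Av₀ = ((-5)·(-1) + (-1)·3 + 1·2; (-1)·(-1) + (-4)·3 + 0·2; 1·(-1) + 0·3 + (-1)·2) = (4, -11, -3)
w2 = Aw1 = ((-5)·4 + (-1)·(-11) + 1·(-3); (-1)·4 + (-4)·(-11) + 0·(-3); 1·4 + 0·(-11) + (-1)·(-3)) = (-12, 40, 7)
w3 = Aw2 = (27, -148, -19)
Ratio at component: -148 / 40 = -3.70000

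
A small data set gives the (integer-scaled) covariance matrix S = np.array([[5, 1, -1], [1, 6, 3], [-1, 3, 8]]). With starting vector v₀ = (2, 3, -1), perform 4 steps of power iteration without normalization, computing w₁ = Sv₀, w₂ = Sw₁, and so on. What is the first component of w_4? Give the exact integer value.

2990

w1 = Sv₀ = (14, 17, -1)
w2 = Sw1 = (88, 113, 29)
w3 = Sw2 = (524, 853, 483)
w4 = Sw3 = (2990, 7091, 5899)
The requested component of w4 is 2990.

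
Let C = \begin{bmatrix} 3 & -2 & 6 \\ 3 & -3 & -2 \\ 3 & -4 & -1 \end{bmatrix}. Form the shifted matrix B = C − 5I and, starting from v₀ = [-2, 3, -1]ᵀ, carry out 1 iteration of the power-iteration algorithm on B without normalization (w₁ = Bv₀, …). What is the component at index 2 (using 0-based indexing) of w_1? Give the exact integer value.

B = C − 5I has rows (-2, -2, 6); (3, -8, -2); (3, -4, -6)
w1 = Bv₀ = ((-2)·(-2) + (-2)·3 + 6·(-1); 3·(-2) + (-8)·3 + (-2)·(-1); 3·(-2) + (-4)·3 + (-6)·(-1)) = (-8, -28, -12)
Requested component of w1: -12

-12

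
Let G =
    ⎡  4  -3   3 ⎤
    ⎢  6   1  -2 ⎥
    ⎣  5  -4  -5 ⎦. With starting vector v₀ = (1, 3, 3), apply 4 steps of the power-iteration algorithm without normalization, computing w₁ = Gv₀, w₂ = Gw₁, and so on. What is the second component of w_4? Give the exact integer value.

w1 = Gv₀ = (4·1 + (-3)·3 + 3·3; 6·1 + 1·3 + (-2)·3; 5·1 + (-4)·3 + (-5)·3) = (4, 3, -22)
w2 = Gw1 = (4·4 + (-3)·3 + 3·(-22); 6·4 + 1·3 + (-2)·(-22); 5·4 + (-4)·3 + (-5)·(-22)) = (-59, 71, 118)
w3 = Gw2 = (-95, -519, -1169)
w4 = Gw3 = (-2330, 1249, 7446)
The requested component of w4 is 1249.

1249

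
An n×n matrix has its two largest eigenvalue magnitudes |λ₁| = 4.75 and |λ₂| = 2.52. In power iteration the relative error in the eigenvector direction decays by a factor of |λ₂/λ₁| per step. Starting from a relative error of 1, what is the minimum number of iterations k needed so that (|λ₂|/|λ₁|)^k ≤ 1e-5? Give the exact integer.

19

|λ₂/λ₁| = 2.52/4.75 = 0.53053
Need k ≥ ln(1e-5) / ln(0.53053) = -11.5129 / -0.6339 ≈ 18.162
Smallest integer k satisfying the bound: 19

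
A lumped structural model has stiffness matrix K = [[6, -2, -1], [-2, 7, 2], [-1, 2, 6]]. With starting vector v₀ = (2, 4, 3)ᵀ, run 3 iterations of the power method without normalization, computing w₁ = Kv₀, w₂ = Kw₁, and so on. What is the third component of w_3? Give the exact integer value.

w1 = Kv₀ = (6·2 + (-2)·4 + (-1)·3; (-2)·2 + 7·4 + 2·3; (-1)·2 + 2·4 + 6·3) = (1, 30, 24)
w2 = Kw1 = (6·1 + (-2)·30 + (-1)·24; (-2)·1 + 7·30 + 2·24; (-1)·1 + 2·30 + 6·24) = (-78, 256, 203)
w3 = Kw2 = (-1183, 2354, 1808)
The requested component of w3 is 1808.

1808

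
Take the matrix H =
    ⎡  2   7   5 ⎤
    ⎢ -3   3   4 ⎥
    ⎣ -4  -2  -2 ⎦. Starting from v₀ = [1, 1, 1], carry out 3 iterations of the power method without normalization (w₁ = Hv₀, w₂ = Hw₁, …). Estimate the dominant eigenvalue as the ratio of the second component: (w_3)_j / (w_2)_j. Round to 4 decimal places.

6.8710

w1 = Hv₀ = (2·1 + 7·1 + 5·1; (-3)·1 + 3·1 + 4·1; (-4)·1 + (-2)·1 + (-2)·1) = (14, 4, -8)
w2 = Hw1 = (2·14 + 7·4 + 5·(-8); (-3)·14 + 3·4 + 4·(-8); (-4)·14 + (-2)·4 + (-2)·(-8)) = (16, -62, -48)
w3 = Hw2 = (-642, -426, 156)
Ratio at component: -426 / -62 = 6.8710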